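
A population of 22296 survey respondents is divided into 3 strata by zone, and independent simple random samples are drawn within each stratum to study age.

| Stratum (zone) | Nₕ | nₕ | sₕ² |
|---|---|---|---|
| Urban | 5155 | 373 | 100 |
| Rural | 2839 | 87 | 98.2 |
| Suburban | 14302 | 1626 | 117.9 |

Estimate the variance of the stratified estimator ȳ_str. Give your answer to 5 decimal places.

Var(ȳ_str) = Σₕ Wₕ²(1 − fₕ)sₕ²/nₕ with Wₕ = Nₕ/N, N = 22296.
Urban: Wₕ = 0.23120739; term = 0.23120739²·(1 − 0.07235694)·100/373 = 0.013294607.
Rural: Wₕ = 0.12733226; term = 0.12733226²·(1 − 0.03064459)·98.2/87 = 0.01773994.
Suburban: Wₕ = 0.64146035; term = 0.64146035²·(1 − 0.11369039)·117.9/1626 = 0.026443465.
Sum = 0.057478012.

0.05748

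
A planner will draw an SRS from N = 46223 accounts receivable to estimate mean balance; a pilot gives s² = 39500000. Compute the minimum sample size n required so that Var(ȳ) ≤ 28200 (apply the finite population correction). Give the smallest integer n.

Without fpc, n₀ = s²/D = 39500000/28200 = 1400.7092.
With fpc, (1 − n/N)·s²/n ≤ D requires n ≥ n₀/(1 + n₀/N) = 1400.7092/(1 + 1400.7092/46223) = 1359.5115.
Rounding up, n = 1360.

1360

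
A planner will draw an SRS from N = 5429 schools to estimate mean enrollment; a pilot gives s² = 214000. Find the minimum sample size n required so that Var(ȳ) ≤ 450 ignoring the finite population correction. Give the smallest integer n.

Without fpc, n₀ = s²/D = 214000/450 = 475.5556.
Rounding up, n = 476.

476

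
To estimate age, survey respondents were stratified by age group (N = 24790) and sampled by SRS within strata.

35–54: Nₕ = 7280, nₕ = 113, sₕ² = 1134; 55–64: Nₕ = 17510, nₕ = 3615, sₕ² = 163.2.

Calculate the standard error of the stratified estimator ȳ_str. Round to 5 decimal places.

0.93268

Var(ȳ_str) = Σₕ Wₕ²(1 − fₕ)sₕ²/nₕ with Wₕ = Nₕ/N, N = 24790.
35–54: Wₕ = 0.29366680; term = 0.29366680²·(1 − 0.01552198)·1134/113 = 0.85202108.
55–64: Wₕ = 0.70633320; term = 0.70633320²·(1 − 0.20645346)·163.2/3615 = 0.017873249.
Sum = 0.86989433.
SE = √(0.86989433) = 0.93268.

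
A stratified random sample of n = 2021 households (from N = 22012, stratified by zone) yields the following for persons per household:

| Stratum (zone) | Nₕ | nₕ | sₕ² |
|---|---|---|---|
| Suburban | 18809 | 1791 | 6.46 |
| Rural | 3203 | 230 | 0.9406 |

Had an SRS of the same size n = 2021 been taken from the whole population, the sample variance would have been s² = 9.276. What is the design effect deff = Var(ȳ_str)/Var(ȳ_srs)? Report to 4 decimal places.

Var(ȳ_str) = Σ Wₕ²(1−fₕ)sₕ²/nₕ with Wₕ = Nₕ/22012:
  Suburban: (18809/22012)²·(1−1791/18809)·6.46/1791 = 0.002382825
  Rural: (3203/22012)²·(1−230/3203)·0.9406/230 = 8.0372963 × 10^-5
  → Var(ȳ_str) = 0.002463198.
Var(ȳ_srs) = (1 − 2021/22012)·9.276/2021 = 0.0041684005.
deff = 0.002463198 / 0.0041684005 = 0.5909.

0.5909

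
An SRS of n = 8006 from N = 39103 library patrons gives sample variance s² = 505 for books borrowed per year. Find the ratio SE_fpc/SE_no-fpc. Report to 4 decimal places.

0.8918

f = n/N = 8006/39103 = 0.20474132.
SE_no-fpc = √(s²/n) = 0.25115273; SE_fpc = √((1−f)s²/n) = 0.22397116.
Ratio = √(1−f) = 0.89177277.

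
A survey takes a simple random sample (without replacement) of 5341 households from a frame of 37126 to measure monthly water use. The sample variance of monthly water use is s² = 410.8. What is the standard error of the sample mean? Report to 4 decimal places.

Under SRS without replacement, Var(ȳ) = (1 − f)·s²/n with f = n/N = 5341/37126 = 0.14386144.
Var(ȳ) = (1 − 0.14386144)·410.8/5341 = 0.85613856·0.076914435 = 0.065849414.
SE(ȳ) = √(0.065849414) = 0.2566.

0.2566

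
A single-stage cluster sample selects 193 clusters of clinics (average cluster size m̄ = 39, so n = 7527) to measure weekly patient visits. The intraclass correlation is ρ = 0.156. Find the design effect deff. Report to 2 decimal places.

6.93

deff = 1 + (39 − 1)·0.156 = 1 + 5.928 = 6.928.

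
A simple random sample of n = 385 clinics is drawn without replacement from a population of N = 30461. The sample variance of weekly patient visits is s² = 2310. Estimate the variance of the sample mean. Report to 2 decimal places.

Under SRS without replacement, Var(ȳ) = (1 − f)·s²/n with f = n/N = 385/30461 = 0.01263911.
Var(ȳ) = (1 − 0.01263911)·2310/385 = 0.98736089·6 = 5.9241653.

5.92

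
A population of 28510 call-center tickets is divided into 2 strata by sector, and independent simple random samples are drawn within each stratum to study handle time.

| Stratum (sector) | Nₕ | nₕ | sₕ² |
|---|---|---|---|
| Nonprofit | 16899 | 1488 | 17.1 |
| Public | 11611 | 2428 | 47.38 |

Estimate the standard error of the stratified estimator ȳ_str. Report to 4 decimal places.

Var(ȳ_str) = Σₕ Wₕ²(1 − fₕ)sₕ²/nₕ with Wₕ = Nₕ/N, N = 28510.
Nonprofit: Wₕ = 0.59273939; term = 0.59273939²·(1 − 0.08805255)·17.1/1488 = 0.0036820575.
Public: Wₕ = 0.40726061; term = 0.40726061²·(1 − 0.20911205)·47.38/2428 = 0.0025598007.
Sum = 0.0062418582.
SE = √(0.0062418582) = 0.0790.

0.0790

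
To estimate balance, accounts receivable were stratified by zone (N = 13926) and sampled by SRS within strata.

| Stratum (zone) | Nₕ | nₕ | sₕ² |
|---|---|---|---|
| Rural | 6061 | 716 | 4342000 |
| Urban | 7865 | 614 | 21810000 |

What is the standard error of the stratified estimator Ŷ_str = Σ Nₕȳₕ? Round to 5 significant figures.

Var(Ŷ_str) = Σₕ Nₕ²(1 − fₕ)sₕ²/nₕ.
Rural: 6061²·(1 − 716/6061)·4342000/716 = 1.9645758 × 10^11.
Urban: 7865²·(1 − 614/7865)·21810000/614 = 2.025741 × 10^12.
Sum = 2.2221986 × 10^12.
SE = √(2.2221986 × 10^12) = 1.4907 × 10^6.

1.4907 × 10^6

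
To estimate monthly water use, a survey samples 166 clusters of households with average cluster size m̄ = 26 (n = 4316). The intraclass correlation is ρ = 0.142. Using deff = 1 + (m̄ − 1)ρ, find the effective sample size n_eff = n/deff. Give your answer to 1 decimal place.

948.6

deff = 1 + (26 − 1)·0.142 = 1 + 3.55 = 4.55.
n_eff = 4316 / 4.55 = 948.6.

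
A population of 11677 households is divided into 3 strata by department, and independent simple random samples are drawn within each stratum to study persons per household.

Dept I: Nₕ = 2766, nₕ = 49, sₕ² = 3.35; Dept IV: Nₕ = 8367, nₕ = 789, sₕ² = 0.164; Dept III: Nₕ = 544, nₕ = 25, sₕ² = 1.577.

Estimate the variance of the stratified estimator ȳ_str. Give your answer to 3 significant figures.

Var(ȳ_str) = Σₕ Wₕ²(1 − fₕ)sₕ²/nₕ with Wₕ = Nₕ/N, N = 11677.
Dept I: Wₕ = 0.23687591; term = 0.23687591²·(1 − 0.01771511)·3.35/49 = 0.0037681482.
Dept IV: Wₕ = 0.71653678; term = 0.71653678²·(1 − 0.09429903)·0.164/789 = 9.6655963 × 10^-5.
Dept III: Wₕ = 0.04658731; term = 0.04658731²·(1 − 0.04595588)·1.577/25 = 1.306157 × 10^-4.
Sum = 0.0039954199.

0.00400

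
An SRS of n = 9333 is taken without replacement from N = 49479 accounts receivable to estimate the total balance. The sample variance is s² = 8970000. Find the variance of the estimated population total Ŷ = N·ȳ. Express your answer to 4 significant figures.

Var(Ŷ) = N²·Var(ȳ) = N²·(1 − n/N)·s²/n.
f = 9333/49479 = 0.18862548; Var(ȳ) = 0.81137452·8970000/9333 = 779.81672.
Var(Ŷ) = 49479² · 779.81672 = 1.909125 × 10^12.

1.909 × 10^12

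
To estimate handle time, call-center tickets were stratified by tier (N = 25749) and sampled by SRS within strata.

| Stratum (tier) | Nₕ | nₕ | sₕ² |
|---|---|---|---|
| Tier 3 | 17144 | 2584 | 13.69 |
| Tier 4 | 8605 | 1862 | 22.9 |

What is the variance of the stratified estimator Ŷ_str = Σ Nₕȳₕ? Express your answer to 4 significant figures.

Var(Ŷ_str) = Σₕ Nₕ²(1 − fₕ)sₕ²/nₕ.
Tier 3: 17144²·(1 − 2584/17144)·13.69/2584 = 1.3224659 × 10^6.
Tier 4: 8605²·(1 − 1862/8605)·22.9/1862 = 713608.21.
Sum = 2.0360741 × 10^6.

2.036 × 10^6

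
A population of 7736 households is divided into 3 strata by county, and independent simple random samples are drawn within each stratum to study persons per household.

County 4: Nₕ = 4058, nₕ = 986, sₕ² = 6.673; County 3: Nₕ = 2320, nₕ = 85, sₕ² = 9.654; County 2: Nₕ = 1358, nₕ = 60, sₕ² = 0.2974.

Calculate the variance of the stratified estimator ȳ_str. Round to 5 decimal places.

Var(ȳ_str) = Σₕ Wₕ²(1 − fₕ)sₕ²/nₕ with Wₕ = Nₕ/N, N = 7736.
County 4: Wₕ = 0.52456050; term = 0.52456050²·(1 − 0.24297684)·6.673/986 = 0.0014097579.
County 3: Wₕ = 0.29989659; term = 0.29989659²·(1 − 0.03663793)·9.654/85 = 0.009840586.
County 2: Wₕ = 0.17554292; term = 0.17554292²·(1 − 0.04418262)·0.2974/60 = 1.4599274 × 10^-4.
Sum = 0.011396337.

0.01140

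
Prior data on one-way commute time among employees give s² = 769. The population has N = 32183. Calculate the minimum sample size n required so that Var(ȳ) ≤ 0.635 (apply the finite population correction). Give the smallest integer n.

Without fpc, n₀ = s²/D = 769/0.635 = 1211.0236.
With fpc, (1 − n/N)·s²/n ≤ D requires n ≥ n₀/(1 + n₀/N) = 1211.0236/(1 + 1211.0236/32183) = 1167.1062.
Rounding up, n = 1168.

1168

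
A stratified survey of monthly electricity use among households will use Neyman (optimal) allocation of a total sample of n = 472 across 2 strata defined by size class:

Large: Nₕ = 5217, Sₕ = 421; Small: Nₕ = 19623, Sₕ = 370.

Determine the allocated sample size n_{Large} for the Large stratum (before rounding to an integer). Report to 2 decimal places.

Neyman allocation: nₕ = n·NₕSₕ / Σⱼ NⱼSⱼ.
Σ NⱼSⱼ = 5217·421 + 19623·370 = 9.456867 × 10^6.
n_{Large} = 472·5217·421 / (9.456867 × 10^6) = 109.62.

109.62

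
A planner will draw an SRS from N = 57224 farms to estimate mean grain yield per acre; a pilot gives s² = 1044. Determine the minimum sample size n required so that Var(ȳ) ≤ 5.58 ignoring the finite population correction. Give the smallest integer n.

Without fpc, n₀ = s²/D = 1044/5.58 = 187.0968.
Rounding up, n = 188.

188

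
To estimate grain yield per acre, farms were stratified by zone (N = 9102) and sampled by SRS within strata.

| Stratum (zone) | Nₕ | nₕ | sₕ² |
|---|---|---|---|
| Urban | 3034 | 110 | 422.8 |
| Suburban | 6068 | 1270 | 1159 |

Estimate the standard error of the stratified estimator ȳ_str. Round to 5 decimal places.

0.85574

Var(ȳ_str) = Σₕ Wₕ²(1 − fₕ)sₕ²/nₕ with Wₕ = Nₕ/N, N = 9102.
Urban: Wₕ = 0.33333333; term = 0.33333333²·(1 − 0.03625577)·422.8/110 = 0.41158693.
Suburban: Wₕ = 0.66666667; term = 0.66666667²·(1 − 0.20929466)·1159/1270 = 0.32070953.
Sum = 0.73229646.
SE = √(0.73229646) = 0.85574.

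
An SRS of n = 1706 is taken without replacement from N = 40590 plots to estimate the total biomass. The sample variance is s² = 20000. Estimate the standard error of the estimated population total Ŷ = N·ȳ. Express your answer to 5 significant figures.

136030

Var(Ŷ) = N²·Var(ȳ) = N²·(1 − n/N)·s²/n.
f = 1706/40590 = 0.04203006; Var(ȳ) = 0.95796994·20000/1706 = 11.230597.
Var(Ŷ) = 40590² · 11.230597 = 1.8502949 × 10^10.
SE(Ŷ) = √(1.8502949 × 10^10) = 136030.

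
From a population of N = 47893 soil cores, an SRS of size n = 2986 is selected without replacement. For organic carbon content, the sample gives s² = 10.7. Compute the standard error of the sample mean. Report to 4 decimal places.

0.0580

Under SRS without replacement, Var(ȳ) = (1 − f)·s²/n with f = n/N = 2986/47893 = 0.06234732.
Var(ȳ) = (1 − 0.06234732)·10.7/2986 = 0.93765268·0.0035833891 = 0.0033599745.
SE(ȳ) = √(0.0033599745) = 0.0580.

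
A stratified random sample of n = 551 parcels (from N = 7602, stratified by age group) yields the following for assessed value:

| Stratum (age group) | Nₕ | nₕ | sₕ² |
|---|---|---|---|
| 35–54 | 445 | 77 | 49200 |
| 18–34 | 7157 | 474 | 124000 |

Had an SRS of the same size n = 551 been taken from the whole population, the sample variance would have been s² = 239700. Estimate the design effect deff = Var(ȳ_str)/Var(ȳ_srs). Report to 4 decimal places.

Var(ȳ_str) = Σ Wₕ²(1−fₕ)sₕ²/nₕ with Wₕ = Nₕ/7602:
  35–54: (445/7602)²·(1−77/445)·49200/77 = 1.8106165
  18–34: (7157/7602)²·(1−474/7157)·124000/474 = 216.51605
  → Var(ȳ_str) = 218.32667.
Var(ȳ_srs) = (1 − 551/7602)·239700/551 = 403.49605.
deff = 218.32667 / 403.49605 = 0.5411.

0.5411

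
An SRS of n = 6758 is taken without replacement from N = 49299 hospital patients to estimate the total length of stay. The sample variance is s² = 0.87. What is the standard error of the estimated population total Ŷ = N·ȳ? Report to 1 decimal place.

519.6

Var(Ŷ) = N²·Var(ȳ) = N²·(1 − n/N)·s²/n.
f = 6758/49299 = 0.13708189; Var(ȳ) = 0.86291811·0.87/6758 = 1.110889 × 10^-4.
Var(Ŷ) = 49299² · (1.110889 × 10^-4) = 269989.51.
SE(Ŷ) = √(269989.51) = 519.6.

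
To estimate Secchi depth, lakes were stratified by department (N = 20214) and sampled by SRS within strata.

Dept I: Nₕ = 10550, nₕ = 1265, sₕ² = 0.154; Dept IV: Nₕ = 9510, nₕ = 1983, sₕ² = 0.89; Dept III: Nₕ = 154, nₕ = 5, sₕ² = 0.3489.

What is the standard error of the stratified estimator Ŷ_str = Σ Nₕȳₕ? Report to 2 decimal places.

Var(Ŷ_str) = Σₕ Nₕ²(1 − fₕ)sₕ²/nₕ.
Dept I: 10550²·(1 − 1265/10550)·0.154/1265 = 11925.17.
Dept IV: 9510²·(1 − 1983/9510)·0.89/1983 = 32126.967.
Dept III: 154²·(1 − 5/154)·0.3489/5 = 1601.1719.
Sum = 45653.309.
SE = √(45653.309) = 213.67.

213.67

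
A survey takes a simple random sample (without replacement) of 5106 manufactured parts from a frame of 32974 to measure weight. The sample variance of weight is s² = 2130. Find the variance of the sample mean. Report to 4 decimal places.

Under SRS without replacement, Var(ȳ) = (1 − f)·s²/n with f = n/N = 5106/32974 = 0.15484928.
Var(ȳ) = (1 − 0.15484928)·2130/5106 = 0.84515072·0.41715629 = 0.35255994.

0.3526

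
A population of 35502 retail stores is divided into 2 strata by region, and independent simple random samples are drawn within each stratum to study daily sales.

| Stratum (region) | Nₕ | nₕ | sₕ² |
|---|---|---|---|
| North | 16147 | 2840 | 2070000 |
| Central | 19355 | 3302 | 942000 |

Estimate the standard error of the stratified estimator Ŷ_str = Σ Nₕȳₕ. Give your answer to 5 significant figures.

Var(Ŷ_str) = Σₕ Nₕ²(1 − fₕ)sₕ²/nₕ.
North: 16147²·(1 − 2840/16147)·2070000/2840 = 1.5661163 × 10^11.
Central: 19355²·(1 − 3302/19355)·942000/3302 = 8.8638667 × 10^10.
Sum = 2.452503 × 10^11.
SE = √(2.452503 × 10^11) = 495230.

495230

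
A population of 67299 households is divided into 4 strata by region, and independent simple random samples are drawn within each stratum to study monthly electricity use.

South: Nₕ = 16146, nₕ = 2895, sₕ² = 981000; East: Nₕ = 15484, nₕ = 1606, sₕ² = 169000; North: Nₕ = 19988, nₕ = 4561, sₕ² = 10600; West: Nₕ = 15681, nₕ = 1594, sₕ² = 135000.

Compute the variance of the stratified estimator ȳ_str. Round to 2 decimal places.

Var(ȳ_str) = Σₕ Wₕ²(1 − fₕ)sₕ²/nₕ with Wₕ = Nₕ/N, N = 67299.
South: Wₕ = 0.23991441; term = 0.23991441²·(1 − 0.17930137)·981000/2895 = 16.007253.
East: Wₕ = 0.23007771; term = 0.23007771²·(1 − 0.10371997)·169000/1606 = 4.9926829.
North: Wₕ = 0.29700293; term = 0.29700293²·(1 − 0.22818691)·10600/4561 = 0.15822656.
West: Wₕ = 0.23300495; term = 0.23300495²·(1 − 0.10165168)·135000/1594 = 4.13067.
Sum = 25.288832.

25.29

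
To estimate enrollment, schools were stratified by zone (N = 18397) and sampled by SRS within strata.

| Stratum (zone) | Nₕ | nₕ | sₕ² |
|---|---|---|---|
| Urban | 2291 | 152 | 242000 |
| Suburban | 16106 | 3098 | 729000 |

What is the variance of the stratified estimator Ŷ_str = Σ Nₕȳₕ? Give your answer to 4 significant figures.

5.710 × 10^10

Var(Ŷ_str) = Σₕ Nₕ²(1 − fₕ)sₕ²/nₕ.
Urban: 2291²·(1 − 152/2291)·242000/152 = 7.8020306 × 10^9.
Suburban: 16106²·(1 − 3098/16106)·729000/3098 = 4.9299707 × 10^10.
Sum = 5.7101738 × 10^10.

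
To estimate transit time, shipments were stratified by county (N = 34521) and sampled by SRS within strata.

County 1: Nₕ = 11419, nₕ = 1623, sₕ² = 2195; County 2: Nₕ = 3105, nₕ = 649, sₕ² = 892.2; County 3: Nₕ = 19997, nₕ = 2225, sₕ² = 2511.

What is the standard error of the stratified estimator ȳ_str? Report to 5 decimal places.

0.68724

Var(ȳ_str) = Σₕ Wₕ²(1 − fₕ)sₕ²/nₕ with Wₕ = Nₕ/N, N = 34521.
County 1: Wₕ = 0.33078416; term = 0.33078416²·(1 − 0.14213154)·2195/1623 = 0.12694807.
County 2: Wₕ = 0.08994525; term = 0.08994525²·(1 − 0.20901771)·892.2/649 = 0.0087971248.
County 3: Wₕ = 0.57927059; term = 0.57927059²·(1 − 0.11126669)·2511/2225 = 0.33655118.
Sum = 0.47229637.
SE = √(0.47229637) = 0.68724.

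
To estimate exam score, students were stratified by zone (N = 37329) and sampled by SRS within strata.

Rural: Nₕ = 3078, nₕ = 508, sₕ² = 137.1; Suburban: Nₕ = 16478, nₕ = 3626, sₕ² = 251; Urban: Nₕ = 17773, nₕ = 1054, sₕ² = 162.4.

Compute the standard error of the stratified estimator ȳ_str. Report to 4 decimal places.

0.2119

Var(ȳ_str) = Σₕ Wₕ²(1 − fₕ)sₕ²/nₕ with Wₕ = Nₕ/N, N = 37329.
Rural: Wₕ = 0.08245600; term = 0.08245600²·(1 − 0.16504224)·137.1/508 = 0.0015320847.
Suburban: Wₕ = 0.44142624; term = 0.44142624²·(1 − 0.22005098)·251/3626 = 0.010520307.
Urban: Wₕ = 0.47611776; term = 0.47611776²·(1 − 0.05930344)·162.4/1054 = 0.032856685.
Sum = 0.044909077.
SE = √(0.044909077) = 0.2119.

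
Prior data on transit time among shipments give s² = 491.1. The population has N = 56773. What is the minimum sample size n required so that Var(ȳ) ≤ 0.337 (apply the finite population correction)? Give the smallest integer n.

Without fpc, n₀ = s²/D = 491.1/0.337 = 1457.2700.
With fpc, (1 − n/N)·s²/n ≤ D requires n ≥ n₀/(1 + n₀/N) = 1457.2700/(1 + 1457.2700/56773) = 1420.8004.
Rounding up, n = 1421.

1421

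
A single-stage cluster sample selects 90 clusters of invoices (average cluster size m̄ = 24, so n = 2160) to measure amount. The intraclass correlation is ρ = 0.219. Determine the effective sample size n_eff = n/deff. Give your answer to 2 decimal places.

357.79

deff = 1 + (24 − 1)·0.219 = 1 + 5.037 = 6.037.
n_eff = 2160 / 6.037 = 357.79.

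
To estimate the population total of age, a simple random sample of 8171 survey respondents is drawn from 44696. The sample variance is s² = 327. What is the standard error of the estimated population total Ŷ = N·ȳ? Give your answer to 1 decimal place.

8082.9

Var(Ŷ) = N²·Var(ȳ) = N²·(1 − n/N)·s²/n.
f = 8171/44696 = 0.18281278; Var(ȳ) = 0.81718722·327/8171 = 0.032703491.
Var(Ŷ) = 44696² · 0.032703491 = 6.5332824 × 10^7.
SE(Ŷ) = √(6.5332824 × 10^7) = 8082.9.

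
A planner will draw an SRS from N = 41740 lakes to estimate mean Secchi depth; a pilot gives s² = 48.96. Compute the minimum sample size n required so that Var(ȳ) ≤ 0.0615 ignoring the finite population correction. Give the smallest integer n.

797

Without fpc, n₀ = s²/D = 48.96/0.0615 = 796.0976.
Rounding up, n = 797.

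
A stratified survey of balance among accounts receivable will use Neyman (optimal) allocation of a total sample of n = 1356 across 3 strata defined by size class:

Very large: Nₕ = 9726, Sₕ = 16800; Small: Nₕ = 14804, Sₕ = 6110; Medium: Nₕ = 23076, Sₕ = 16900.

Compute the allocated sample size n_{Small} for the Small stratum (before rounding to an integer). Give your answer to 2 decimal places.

Neyman allocation: nₕ = n·NₕSₕ / Σⱼ NⱼSⱼ.
Σ NⱼSⱼ = 9726·16800 + 14804·6110 + 23076·16900 = 6.4383364 × 10^8.
n_{Small} = 1356·14804·6110 / (6.4383364 × 10^8) = 190.50.

190.50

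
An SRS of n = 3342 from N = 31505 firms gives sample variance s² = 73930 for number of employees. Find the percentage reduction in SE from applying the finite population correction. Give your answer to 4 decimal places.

5.4526

f = n/N = 3342/31505 = 0.10607840.
SE_no-fpc = √(s²/n) = 4.7033482; SE_fpc = √((1−f)s²/n) = 4.4468947.
Ratio = √(1−f) = 0.94547427. Reduction = 100·(1 − 0.94547427) = 5.4526%.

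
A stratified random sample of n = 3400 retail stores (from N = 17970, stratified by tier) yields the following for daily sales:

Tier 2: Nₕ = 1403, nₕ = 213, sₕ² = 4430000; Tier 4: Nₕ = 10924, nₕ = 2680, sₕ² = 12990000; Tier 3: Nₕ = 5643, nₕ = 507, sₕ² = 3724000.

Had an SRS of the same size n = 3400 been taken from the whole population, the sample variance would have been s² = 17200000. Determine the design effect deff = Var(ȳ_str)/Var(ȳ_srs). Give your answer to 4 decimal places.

0.5165

Var(ȳ_str) = Σ Wₕ²(1−fₕ)sₕ²/nₕ with Wₕ = Nₕ/17970:
  Tier 2: (1403/17970)²·(1−213/1403)·4430000/213 = 107.53073
  Tier 4: (10924/17970)²·(1−2680/10924)·12990000/2680 = 1351.7547
  Tier 3: (5643/17970)²·(1−507/5643)·3724000/507 = 659.23556
  → Var(ȳ_str) = 2118.521.
Var(ȳ_srs) = (1 − 3400/17970)·17200000/3400 = 4101.6727.
deff = 2118.521 / 4101.6727 = 0.5165.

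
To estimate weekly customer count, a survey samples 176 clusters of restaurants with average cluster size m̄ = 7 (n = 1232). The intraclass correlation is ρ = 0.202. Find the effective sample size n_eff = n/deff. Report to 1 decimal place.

deff = 1 + (7 − 1)·0.202 = 1 + 1.212 = 2.212.
n_eff = 1232 / 2.212 = 557.0.

557.0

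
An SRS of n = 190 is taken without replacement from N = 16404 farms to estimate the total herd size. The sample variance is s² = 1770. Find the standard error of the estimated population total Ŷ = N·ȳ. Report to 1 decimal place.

49777.1

Var(Ŷ) = N²·Var(ȳ) = N²·(1 − n/N)·s²/n.
f = 190/16404 = 0.01158254; Var(ȳ) = 0.98841746·1770/190 = 9.207889.
Var(Ŷ) = 16404² · 9.207889 = 2.477762 × 10^9.
SE(Ŷ) = √(2.477762 × 10^9) = 49777.1.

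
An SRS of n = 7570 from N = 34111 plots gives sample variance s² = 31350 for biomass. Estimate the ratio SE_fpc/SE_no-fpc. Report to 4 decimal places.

0.8821

f = n/N = 7570/34111 = 0.22192255.
SE_no-fpc = √(s²/n) = 2.0350301; SE_fpc = √((1−f)s²/n) = 1.7950736.
Ratio = √(1−f) = 0.88208699.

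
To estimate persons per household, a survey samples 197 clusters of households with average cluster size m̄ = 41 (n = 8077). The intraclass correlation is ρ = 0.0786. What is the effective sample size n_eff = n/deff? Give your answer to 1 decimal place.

deff = 1 + (41 − 1)·0.0786 = 1 + 3.144 = 4.144.
n_eff = 8077 / 4.144 = 1949.1.

1949.1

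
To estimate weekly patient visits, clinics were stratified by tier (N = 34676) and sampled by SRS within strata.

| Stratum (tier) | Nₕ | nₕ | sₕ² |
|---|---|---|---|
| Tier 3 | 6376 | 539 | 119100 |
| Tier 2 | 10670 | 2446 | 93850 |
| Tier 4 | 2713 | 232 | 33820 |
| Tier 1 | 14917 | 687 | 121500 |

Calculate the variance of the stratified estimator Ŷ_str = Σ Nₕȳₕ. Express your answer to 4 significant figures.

Var(Ŷ_str) = Σₕ Nₕ²(1 − fₕ)sₕ²/nₕ.
Tier 3: 6376²·(1 − 539/6376)·119100/539 = 8.2235814 × 10^9.
Tier 2: 10670²·(1 − 2446/10670)·93850/2446 = 3.3668622 × 10^9.
Tier 4: 2713²·(1 − 232/2713)·33820/232 = 9.8121048 × 10^8.
Tier 1: 14917²·(1 − 687/14917)·121500/687 = 3.7541008 × 10^10.
Sum = 5.0112662 × 10^10.

5.011 × 10^10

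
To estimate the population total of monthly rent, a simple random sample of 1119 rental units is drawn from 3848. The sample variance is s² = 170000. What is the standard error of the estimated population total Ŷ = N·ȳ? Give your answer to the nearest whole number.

39942

Var(Ŷ) = N²·Var(ȳ) = N²·(1 − n/N)·s²/n.
f = 1119/3848 = 0.29080042; Var(ȳ) = 0.70919958·170000/1119 = 107.74256.
Var(Ŷ) = 3848² · 107.74256 = 1.5953553 × 10^9.
SE(Ŷ) = √(1.5953553 × 10^9) = 39942.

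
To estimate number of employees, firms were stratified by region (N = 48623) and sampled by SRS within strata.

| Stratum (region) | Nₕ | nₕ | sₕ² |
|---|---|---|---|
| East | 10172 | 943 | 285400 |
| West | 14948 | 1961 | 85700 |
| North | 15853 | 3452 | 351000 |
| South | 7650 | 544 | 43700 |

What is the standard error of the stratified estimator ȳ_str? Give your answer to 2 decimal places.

Var(ȳ_str) = Σₕ Wₕ²(1 − fₕ)sₕ²/nₕ with Wₕ = Nₕ/N, N = 48623.
East: Wₕ = 0.20920141; term = 0.20920141²·(1 − 0.09270547)·285400/943 = 12.017656.
West: Wₕ = 0.30742653; term = 0.30742653²·(1 − 0.13118812)·85700/1961 = 3.5884893.
North: Wₕ = 0.32603912; term = 0.32603912²·(1 − 0.21775058)·351000/3452 = 8.4551437.
South: Wₕ = 0.15733295; term = 0.15733295²·(1 − 0.07111111)·43700/544 = 1.8470799.
Sum = 25.908369.
SE = √(25.908369) = 5.09.

5.09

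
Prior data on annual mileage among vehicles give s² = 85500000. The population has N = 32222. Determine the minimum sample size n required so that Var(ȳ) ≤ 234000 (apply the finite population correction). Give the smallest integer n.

362

Without fpc, n₀ = s²/D = 85500000/234000 = 365.3846.
With fpc, (1 − n/N)·s²/n ≤ D requires n ≥ n₀/(1 + n₀/N) = 365.3846/(1 + 365.3846/32222) = 361.2877.
Rounding up, n = 362.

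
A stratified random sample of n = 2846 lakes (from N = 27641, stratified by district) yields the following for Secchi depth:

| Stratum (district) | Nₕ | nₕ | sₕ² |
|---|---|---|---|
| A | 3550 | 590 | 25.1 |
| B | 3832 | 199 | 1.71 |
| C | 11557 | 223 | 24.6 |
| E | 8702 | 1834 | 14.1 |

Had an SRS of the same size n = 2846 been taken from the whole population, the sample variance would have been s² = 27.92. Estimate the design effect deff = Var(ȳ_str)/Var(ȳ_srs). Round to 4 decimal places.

Var(ȳ_str) = Σ Wₕ²(1−fₕ)sₕ²/nₕ with Wₕ = Nₕ/27641:
  A: (3550/27641)²·(1−590/3550)·25.1/590 = 5.8510562 × 10^-4
  B: (3832/27641)²·(1−199/3832)·1.71/199 = 1.5657645 × 10^-4
  C: (11557/27641)²·(1−223/11557)·24.6/223 = 0.018912592
  E: (8702/27641)²·(1−1834/8702)·14.1/1834 = 6.0139754 × 10^-4
  → Var(ȳ_str) = 0.020255672.
Var(ȳ_srs) = (1 − 2846/27641)·27.92/2846 = 0.0088001663.
deff = 0.020255672 / 0.0088001663 = 2.3017.

2.3017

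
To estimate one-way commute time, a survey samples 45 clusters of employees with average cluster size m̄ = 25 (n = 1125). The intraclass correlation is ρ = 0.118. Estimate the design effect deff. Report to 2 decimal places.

deff = 1 + (25 − 1)·0.118 = 1 + 2.832 = 3.832.

3.83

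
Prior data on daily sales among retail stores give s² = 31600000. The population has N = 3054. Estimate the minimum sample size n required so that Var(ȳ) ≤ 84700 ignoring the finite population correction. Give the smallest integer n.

Without fpc, n₀ = s²/D = 31600000/84700 = 373.0815.
Rounding up, n = 374.

374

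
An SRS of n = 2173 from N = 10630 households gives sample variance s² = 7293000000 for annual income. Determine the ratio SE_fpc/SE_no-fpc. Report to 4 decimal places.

f = n/N = 2173/10630 = 0.20442145.
SE_no-fpc = √(s²/n) = 1831.9906; SE_fpc = √((1−f)s²/n) = 1634.0479.
Ratio = √(1−f) = 0.89195210.

0.8920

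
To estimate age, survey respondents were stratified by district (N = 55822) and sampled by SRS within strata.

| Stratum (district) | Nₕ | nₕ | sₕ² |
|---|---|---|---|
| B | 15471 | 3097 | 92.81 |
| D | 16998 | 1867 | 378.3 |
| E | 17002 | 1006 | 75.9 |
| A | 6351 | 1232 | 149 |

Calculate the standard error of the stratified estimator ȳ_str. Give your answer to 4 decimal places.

Var(ȳ_str) = Σₕ Wₕ²(1 − fₕ)sₕ²/nₕ with Wₕ = Nₕ/N, N = 55822.
B: Wₕ = 0.27714879; term = 0.27714879²·(1 − 0.20018098)·92.81/3097 = 0.0018410742.
D: Wₕ = 0.30450360; term = 0.30450360²·(1 − 0.10983645)·378.3/1867 = 0.016724252.
E: Wₕ = 0.30457526; term = 0.30457526²·(1 − 0.05916951)·75.9/1006 = 0.0065848277.
A: Wₕ = 0.11377235; term = 0.11377235²·(1 − 0.19398520)·149/1232 = 0.0012618043.
Sum = 0.026411958.
SE = √(0.026411958) = 0.1625.

0.1625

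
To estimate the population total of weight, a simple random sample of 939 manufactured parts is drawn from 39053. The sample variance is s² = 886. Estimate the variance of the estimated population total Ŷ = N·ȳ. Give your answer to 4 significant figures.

Var(Ŷ) = N²·Var(ȳ) = N²·(1 − n/N)·s²/n.
f = 939/39053 = 0.02404425; Var(ȳ) = 0.97595575·886/939 = 0.92086986.
Var(Ŷ) = 39053² · 0.92086986 = 1.4044525 × 10^9.

1.404 × 10^9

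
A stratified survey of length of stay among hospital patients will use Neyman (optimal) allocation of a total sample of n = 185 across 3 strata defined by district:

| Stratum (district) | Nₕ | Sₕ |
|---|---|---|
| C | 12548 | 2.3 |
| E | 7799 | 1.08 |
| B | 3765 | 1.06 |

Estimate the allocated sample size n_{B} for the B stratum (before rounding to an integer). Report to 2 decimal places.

Neyman allocation: nₕ = n·NₕSₕ / Σⱼ NⱼSⱼ.
Σ NⱼSⱼ = 12548·2.3 + 7799·1.08 + 3765·1.06 = 41274.22.
n_{B} = 185·3765·1.06 / 41274.22 = 17.89.

17.89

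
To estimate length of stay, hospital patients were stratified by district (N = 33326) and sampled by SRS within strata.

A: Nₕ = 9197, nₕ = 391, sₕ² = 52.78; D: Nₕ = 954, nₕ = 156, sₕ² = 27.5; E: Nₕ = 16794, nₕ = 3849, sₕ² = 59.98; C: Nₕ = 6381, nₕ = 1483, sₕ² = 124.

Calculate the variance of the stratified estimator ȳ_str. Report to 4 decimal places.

Var(ȳ_str) = Σₕ Wₕ²(1 − fₕ)sₕ²/nₕ with Wₕ = Nₕ/N, N = 33326.
A: Wₕ = 0.27597071; term = 0.27597071²·(1 − 0.04251386)·52.78/391 = 0.0098435356.
D: Wₕ = 0.02862630; term = 0.02862630²·(1 − 0.16352201)·27.5/156 = 1.2083507 × 10^-4.
E: Wₕ = 0.50393086; term = 0.50393086²·(1 − 0.22918900)·59.98/3849 = 0.0030503409.
C: Wₕ = 0.19147212; term = 0.19147212²·(1 − 0.23240871)·124/1483 = 0.0023529987.
Sum = 0.01536771.

0.0154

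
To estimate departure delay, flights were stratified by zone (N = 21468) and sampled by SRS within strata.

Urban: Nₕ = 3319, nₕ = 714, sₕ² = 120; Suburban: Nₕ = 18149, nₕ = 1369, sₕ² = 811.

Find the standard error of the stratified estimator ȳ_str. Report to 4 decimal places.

Var(ȳ_str) = Σₕ Wₕ²(1 − fₕ)sₕ²/nₕ with Wₕ = Nₕ/N, N = 21468.
Urban: Wₕ = 0.15460220; term = 0.15460220²·(1 − 0.21512504)·120/714 = 0.0031529337.
Suburban: Wₕ = 0.84539780; term = 0.84539780²·(1 − 0.07543115)·811/1369 = 0.39145234.
Sum = 0.39460527.
SE = √(0.39460527) = 0.6282.

0.6282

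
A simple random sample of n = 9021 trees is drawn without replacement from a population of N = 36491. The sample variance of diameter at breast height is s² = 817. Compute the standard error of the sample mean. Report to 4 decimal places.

0.2611

Under SRS without replacement, Var(ȳ) = (1 − f)·s²/n with f = n/N = 9021/36491 = 0.24721164.
Var(ȳ) = (1 − 0.24721164)·817/9021 = 0.75278836·0.090566456 = 0.068177374.
SE(ȳ) = √(0.068177374) = 0.2611.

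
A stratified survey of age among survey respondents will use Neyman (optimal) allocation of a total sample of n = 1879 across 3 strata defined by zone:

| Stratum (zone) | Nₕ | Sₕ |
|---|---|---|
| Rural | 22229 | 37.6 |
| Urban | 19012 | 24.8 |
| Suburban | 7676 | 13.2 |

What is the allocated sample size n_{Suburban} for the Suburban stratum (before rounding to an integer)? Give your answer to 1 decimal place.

Neyman allocation: nₕ = n·NₕSₕ / Σⱼ NⱼSⱼ.
Σ NⱼSⱼ = 22229·37.6 + 19012·24.8 + 7676·13.2 = 1.4086312 × 10^6.
n_{Suburban} = 1879·7676·13.2 / (1.4086312 × 10^6) = 135.2.

135.2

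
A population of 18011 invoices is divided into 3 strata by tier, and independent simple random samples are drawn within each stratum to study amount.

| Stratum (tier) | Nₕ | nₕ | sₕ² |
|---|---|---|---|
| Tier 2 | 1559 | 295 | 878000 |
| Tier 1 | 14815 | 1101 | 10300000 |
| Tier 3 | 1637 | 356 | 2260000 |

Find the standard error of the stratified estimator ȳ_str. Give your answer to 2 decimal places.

76.93

Var(ȳ_str) = Σₕ Wₕ²(1 − fₕ)sₕ²/nₕ with Wₕ = Nₕ/N, N = 18011.
Tier 2: Wₕ = 0.08655821; term = 0.08655821²·(1 − 0.18922386)·878000/295 = 18.079651.
Tier 1: Wₕ = 0.82255288; term = 0.82255288²·(1 − 0.07431657)·10300000/1101 = 5859.2234.
Tier 3: Wₕ = 0.09088890; term = 0.09088890²·(1 − 0.21747098)·2260000/356 = 41.037472.
Sum = 5918.3405.
SE = √(5918.3405) = 76.93.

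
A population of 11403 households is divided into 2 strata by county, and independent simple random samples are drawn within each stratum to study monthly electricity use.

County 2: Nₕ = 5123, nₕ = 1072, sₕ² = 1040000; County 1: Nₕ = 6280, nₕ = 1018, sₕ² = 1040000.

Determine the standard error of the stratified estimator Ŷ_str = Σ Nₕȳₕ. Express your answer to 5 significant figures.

Var(Ŷ_str) = Σₕ Nₕ²(1 − fₕ)sₕ²/nₕ.
County 2: 5123²·(1 − 1072/5123)·1040000/1072 = 2.0133772 × 10^10.
County 1: 6280²·(1 − 1018/6280)·1040000/1018 = 3.3759503 × 10^10.
Sum = 5.3893275 × 10^10.
SE = √(5.3893275 × 10^10) = 232150.

232150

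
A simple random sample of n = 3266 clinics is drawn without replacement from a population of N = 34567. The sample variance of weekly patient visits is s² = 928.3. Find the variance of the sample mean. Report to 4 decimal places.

0.2574

Under SRS without replacement, Var(ȳ) = (1 − f)·s²/n with f = n/N = 3266/34567 = 0.09448318.
Var(ȳ) = (1 − 0.09448318)·928.3/3266 = 0.90551682·0.28423148 = 0.25737638.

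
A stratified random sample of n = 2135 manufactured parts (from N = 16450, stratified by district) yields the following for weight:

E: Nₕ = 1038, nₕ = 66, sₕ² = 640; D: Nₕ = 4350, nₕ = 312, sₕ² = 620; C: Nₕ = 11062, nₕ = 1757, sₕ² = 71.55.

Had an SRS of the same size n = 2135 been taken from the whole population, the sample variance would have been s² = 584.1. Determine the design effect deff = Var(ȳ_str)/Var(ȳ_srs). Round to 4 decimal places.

0.7587

Var(ȳ_str) = Σ Wₕ²(1−fₕ)sₕ²/nₕ with Wₕ = Nₕ/16450:
  E: (1038/16450)²·(1−66/1038)·640/66 = 0.036154957
  D: (4350/16450)²·(1−312/4350)·620/312 = 0.12899143
  C: (11062/16450)²·(1−1757/11062)·71.55/1757 = 0.015490167
  → Var(ȳ_str) = 0.18063655.
Var(ȳ_srs) = (1 − 2135/16450)·584.1/2135 = 0.23807554.
deff = 0.18063655 / 0.23807554 = 0.7587.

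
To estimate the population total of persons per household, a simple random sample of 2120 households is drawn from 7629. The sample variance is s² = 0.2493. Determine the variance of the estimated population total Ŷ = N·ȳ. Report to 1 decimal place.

Var(Ŷ) = N²·Var(ȳ) = N²·(1 − n/N)·s²/n.
f = 2120/7629 = 0.27788701; Var(ȳ) = 0.72211299·0.2493/2120 = 8.49164 × 10^-5.
Var(Ŷ) = 7629² · (8.49164 × 10^-5) = 4942.2738.

4942.3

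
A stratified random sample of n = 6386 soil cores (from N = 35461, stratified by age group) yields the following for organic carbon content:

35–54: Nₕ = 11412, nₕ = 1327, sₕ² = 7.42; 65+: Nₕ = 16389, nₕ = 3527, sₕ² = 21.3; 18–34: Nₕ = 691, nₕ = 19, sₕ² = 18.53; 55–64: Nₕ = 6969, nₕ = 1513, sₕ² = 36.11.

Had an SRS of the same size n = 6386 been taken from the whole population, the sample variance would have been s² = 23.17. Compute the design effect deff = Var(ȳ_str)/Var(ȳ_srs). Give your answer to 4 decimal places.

0.8760

Var(ȳ_str) = Σ Wₕ²(1−fₕ)sₕ²/nₕ with Wₕ = Nₕ/35461:
  35–54: (11412/35461)²·(1−1327/11412)·7.42/1327 = 5.1176277 × 10^-4
  65+: (16389/35461)²·(1−3527/16389)·21.3/3527 = 0.0010123557
  18–34: (691/35461)²·(1−19/691)·18.53/19 = 3.6013653 × 10^-4
  55–64: (6969/35461)²·(1−1513/6969)·36.11/1513 = 7.21658 × 10^-4
  → Var(ȳ_str) = 0.002605913.
Var(ȳ_srs) = (1 − 6386/35461)·23.17/6386 = 0.0029748554.
deff = 0.002605913 / 0.0029748554 = 0.8760.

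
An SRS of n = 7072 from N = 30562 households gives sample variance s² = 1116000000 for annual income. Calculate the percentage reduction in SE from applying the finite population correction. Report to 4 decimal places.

f = n/N = 7072/30562 = 0.23139847.
SE_no-fpc = √(s²/n) = 397.24732; SE_fpc = √((1−f)s²/n) = 348.26641.
Ratio = √(1−f) = 0.87669923. Reduction = 100·(1 − 0.87669923) = 12.3301%.

12.3301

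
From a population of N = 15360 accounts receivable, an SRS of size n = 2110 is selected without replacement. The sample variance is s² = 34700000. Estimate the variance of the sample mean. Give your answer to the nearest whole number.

14186

Under SRS without replacement, Var(ȳ) = (1 − f)·s²/n with f = n/N = 2110/15360 = 0.13736979.
Var(ȳ) = (1 − 0.13736979)·34700000/2110 = 0.86263021·16445.498 = 14186.383.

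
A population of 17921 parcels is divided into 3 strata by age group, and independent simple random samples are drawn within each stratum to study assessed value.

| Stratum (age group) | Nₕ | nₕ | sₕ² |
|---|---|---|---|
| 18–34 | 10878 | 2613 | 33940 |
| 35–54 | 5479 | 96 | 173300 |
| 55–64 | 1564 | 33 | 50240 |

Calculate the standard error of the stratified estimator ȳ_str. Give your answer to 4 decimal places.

13.4449

Var(ȳ_str) = Σₕ Wₕ²(1 − fₕ)sₕ²/nₕ with Wₕ = Nₕ/N, N = 17921.
18–34: Wₕ = 0.60699738; term = 0.60699738²·(1 − 0.24020960)·33940/2613 = 3.6361338.
35–54: Wₕ = 0.30573071; term = 0.30573071²·(1 − 0.01752145)·173300/96 = 165.77862.
55–64: Wₕ = 0.08727192; term = 0.08727192²·(1 − 0.02109974)·50240/33 = 11.350713.
Sum = 180.76547.
SE = √(180.76547) = 13.4449.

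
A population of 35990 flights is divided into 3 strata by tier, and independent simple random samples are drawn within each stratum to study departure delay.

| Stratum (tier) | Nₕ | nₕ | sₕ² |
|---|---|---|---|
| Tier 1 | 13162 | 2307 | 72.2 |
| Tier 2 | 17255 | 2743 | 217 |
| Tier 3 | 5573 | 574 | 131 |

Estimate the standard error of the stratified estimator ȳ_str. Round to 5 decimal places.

0.15380

Var(ȳ_str) = Σₕ Wₕ²(1 − fₕ)sₕ²/nₕ with Wₕ = Nₕ/N, N = 35990.
Tier 1: Wₕ = 0.36571270; term = 0.36571270²·(1 − 0.17527731)·72.2/2307 = 0.0034520543.
Tier 2: Wₕ = 0.47943873; term = 0.47943873²·(1 − 0.15896841)·217/2743 = 0.015293696.
Tier 3: Wₕ = 0.15484857; term = 0.15484857²·(1 − 0.10299659)·131/574 = 0.0049087158.
Sum = 0.023654466.
SE = √(0.023654466) = 0.15380.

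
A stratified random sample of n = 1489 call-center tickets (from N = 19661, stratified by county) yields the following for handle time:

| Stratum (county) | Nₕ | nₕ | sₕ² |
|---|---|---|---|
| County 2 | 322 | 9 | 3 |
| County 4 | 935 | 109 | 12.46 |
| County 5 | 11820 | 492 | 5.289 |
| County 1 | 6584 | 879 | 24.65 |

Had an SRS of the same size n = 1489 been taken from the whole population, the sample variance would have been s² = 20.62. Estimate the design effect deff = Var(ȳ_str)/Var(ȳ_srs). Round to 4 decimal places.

Var(ȳ_str) = Σ Wₕ²(1−fₕ)sₕ²/nₕ with Wₕ = Nₕ/19661:
  County 2: (322/19661)²·(1−9/322)·3/9 = 8.6909599 × 10^-5
  County 4: (935/19661)²·(1−109/935)·12.46/109 = 2.2838732 × 10^-4
  County 5: (11820/19661)²·(1−492/11820)·5.289/492 = 0.0037236425
  County 1: (6584/19661)²·(1−879/6584)·24.65/879 = 0.0027249737
  → Var(ȳ_str) = 0.0067639131.
Var(ȳ_srs) = (1 − 1489/19661)·20.62/1489 = 0.012799444.
deff = 0.0067639131 / 0.012799444 = 0.5285.

0.5285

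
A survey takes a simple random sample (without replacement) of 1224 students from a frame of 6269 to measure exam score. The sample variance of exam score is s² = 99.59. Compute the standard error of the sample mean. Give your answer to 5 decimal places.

Under SRS without replacement, Var(ȳ) = (1 − f)·s²/n with f = n/N = 1224/6269 = 0.19524645.
Var(ȳ) = (1 − 0.19524645)·99.59/1224 = 0.80475355·0.081364379 = 0.065478273.
SE(ȳ) = √(0.065478273) = 0.25589.

0.25589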